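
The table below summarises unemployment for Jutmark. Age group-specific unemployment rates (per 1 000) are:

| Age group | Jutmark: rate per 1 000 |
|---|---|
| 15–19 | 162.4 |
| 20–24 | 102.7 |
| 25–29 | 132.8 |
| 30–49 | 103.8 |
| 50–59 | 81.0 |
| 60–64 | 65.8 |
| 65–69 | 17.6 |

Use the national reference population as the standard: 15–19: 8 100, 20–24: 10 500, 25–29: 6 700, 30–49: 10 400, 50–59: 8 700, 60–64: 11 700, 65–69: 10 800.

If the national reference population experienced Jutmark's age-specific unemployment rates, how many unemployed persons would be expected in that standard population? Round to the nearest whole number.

6028

Expected unemployed persons = Σ (standard pop × age-specific rate ÷ 1 000)
= 8 100×162.4/1 000 + 10 500×102.7/1 000 + 6 700×132.8/1 000 + 10 400×103.8/1 000 + 8 700×81.0/1 000 + 11 700×65.8/1 000 + 10 800×17.6/1 000
= 1315.44 + 1078.35 + 889.76 + 1079.52 + 704.70 + 769.86 + 190.08 = 6027.71.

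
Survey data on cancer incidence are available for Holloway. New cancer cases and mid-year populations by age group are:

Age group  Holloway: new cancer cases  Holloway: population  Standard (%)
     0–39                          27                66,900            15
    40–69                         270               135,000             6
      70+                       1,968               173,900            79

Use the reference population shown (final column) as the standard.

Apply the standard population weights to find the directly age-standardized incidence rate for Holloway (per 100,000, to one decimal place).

912.1

Age-specific rates per 100,000 for Holloway: 40.36, 200.00, 1131.68.
Standard weights: 0.15, 0.06, 0.79.
Standardized rate: 0.1500×40.36 + 0.0600×200.00 + 0.7900×1131.68 = 912.0849 per 100,000.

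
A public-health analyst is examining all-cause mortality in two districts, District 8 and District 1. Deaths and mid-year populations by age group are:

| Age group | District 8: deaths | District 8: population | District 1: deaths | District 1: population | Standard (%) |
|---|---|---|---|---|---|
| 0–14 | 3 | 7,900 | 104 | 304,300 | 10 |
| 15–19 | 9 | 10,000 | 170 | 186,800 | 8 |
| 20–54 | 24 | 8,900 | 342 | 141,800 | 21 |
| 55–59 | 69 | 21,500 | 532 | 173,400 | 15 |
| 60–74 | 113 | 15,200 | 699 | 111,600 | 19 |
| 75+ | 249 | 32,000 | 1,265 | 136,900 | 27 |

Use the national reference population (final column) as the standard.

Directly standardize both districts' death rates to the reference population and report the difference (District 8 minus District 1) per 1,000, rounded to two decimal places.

Age-specific rates per 1,000 for District 8: 0.380, 0.900, 2.697, 3.209, 7.434, 7.781.
For District 1: 0.342, 0.910, 2.412, 3.068, 6.263, 9.240.
Standard weights: 0.10, 0.08, 0.21, 0.15, 0.19, 0.27.
District 8: 0.1000×0.380 + 0.0800×0.900 + 0.2100×2.697 + 0.1500×3.209 + 0.1900×7.434 + 0.2700×7.781 = 4.6711 per 1,000.
District 1: 0.1000×0.342 + 0.0800×0.910 + 0.2100×2.412 + 0.1500×3.068 + 0.1900×6.263 + 0.2700×9.240 = 4.7586 per 1,000.
Difference = 4.6711 − 4.7586 = -0.0875.

-0.09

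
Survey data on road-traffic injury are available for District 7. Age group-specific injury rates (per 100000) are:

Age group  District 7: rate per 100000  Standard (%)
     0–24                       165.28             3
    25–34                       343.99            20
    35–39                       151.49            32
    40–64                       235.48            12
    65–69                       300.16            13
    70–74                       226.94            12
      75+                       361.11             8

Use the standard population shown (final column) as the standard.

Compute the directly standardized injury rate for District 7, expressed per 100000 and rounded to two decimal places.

Standard weights: 0.03, 0.20, 0.32, 0.12, 0.13, 0.12, 0.08.
Standardized rate: 0.0300×165.28 + 0.2000×343.99 + 0.3200×151.49 + 0.1200×235.48 + 0.1300×300.16 + 0.1200×226.94 + 0.0800×361.11 = 245.6332 per 100000.

245.63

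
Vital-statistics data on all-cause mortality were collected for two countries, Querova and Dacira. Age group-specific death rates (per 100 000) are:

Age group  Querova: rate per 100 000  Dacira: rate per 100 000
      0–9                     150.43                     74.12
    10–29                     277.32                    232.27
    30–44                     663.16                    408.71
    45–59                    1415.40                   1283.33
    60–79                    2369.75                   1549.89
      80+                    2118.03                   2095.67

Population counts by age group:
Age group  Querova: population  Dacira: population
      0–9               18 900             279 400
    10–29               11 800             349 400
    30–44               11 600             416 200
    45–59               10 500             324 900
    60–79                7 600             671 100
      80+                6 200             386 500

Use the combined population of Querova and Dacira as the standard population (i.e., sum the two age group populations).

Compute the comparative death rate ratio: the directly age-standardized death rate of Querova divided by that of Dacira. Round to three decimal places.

1.293

Combined standard total = 2 494 100; weights = 0.1196, 0.1448, 0.1715, 0.1345, 0.2721, 0.1575.
Querova: 0.1196×150.43 + 0.1448×277.32 + 0.1715×663.16 + 0.1345×1415.40 + 0.2721×2369.75 + 0.1575×2118.03 = 1340.5902 per 100 000.
Dacira: 0.1196×74.12 + 0.1448×232.27 + 0.1715×408.71 + 0.1345×1283.33 + 0.2721×1549.89 + 0.1575×2095.67 = 1036.9115 per 100 000.
Ratio = 1340.5902 ÷ 1036.9115 = 1.29287.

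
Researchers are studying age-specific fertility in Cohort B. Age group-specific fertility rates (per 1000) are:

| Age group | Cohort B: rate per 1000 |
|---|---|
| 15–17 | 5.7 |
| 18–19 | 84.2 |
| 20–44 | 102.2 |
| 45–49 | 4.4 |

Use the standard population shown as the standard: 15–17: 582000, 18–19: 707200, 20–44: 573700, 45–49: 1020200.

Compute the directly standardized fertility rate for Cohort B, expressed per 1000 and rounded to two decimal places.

Standard total = 2883100; weights = 0.2019, 0.2453, 0.1990, 0.3539.
Standardized rate: 0.2019×5.7 + 0.2453×84.2 + 0.1990×102.2 + 0.3539×4.4 = 43.6976 per 1000.

43.70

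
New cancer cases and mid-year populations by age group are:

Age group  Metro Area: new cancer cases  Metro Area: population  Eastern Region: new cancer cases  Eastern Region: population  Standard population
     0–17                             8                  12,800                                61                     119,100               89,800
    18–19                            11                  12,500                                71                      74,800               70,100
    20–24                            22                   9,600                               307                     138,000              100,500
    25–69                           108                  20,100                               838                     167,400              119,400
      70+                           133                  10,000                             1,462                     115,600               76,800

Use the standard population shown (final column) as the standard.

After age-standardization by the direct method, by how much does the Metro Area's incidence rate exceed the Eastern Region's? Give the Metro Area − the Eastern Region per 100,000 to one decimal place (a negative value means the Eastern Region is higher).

Age-specific rates per 100,000 for the Metro Area: 62.50, 88.00, 229.17, 537.31, 1330.00.
For the Eastern Region: 51.22, 94.92, 222.46, 500.60, 1264.71.
Standard total = 456,600; weights = 0.1967, 0.1535, 0.2201, 0.2615, 0.1682.
The Metro Area: 0.1967×62.50 + 0.1535×88.00 + 0.2201×229.17 + 0.2615×537.31 + 0.1682×1330.00 = 440.4550 per 100,000.
The Eastern Region: 0.1967×51.22 + 0.1535×94.92 + 0.2201×222.46 + 0.2615×500.60 + 0.1682×1264.71 = 417.2395 per 100,000.
Difference = 440.4550 − 417.2395 = 23.2156.

23.2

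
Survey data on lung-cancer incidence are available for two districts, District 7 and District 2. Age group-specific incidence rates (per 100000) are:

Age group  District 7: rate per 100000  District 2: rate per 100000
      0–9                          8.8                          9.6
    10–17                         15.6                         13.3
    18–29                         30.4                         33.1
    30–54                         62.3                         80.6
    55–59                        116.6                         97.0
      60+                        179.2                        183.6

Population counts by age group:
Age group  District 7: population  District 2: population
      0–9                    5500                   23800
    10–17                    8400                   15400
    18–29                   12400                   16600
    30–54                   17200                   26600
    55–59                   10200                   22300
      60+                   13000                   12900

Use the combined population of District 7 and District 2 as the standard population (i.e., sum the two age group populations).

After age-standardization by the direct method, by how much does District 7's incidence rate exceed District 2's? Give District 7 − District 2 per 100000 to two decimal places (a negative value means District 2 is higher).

-1.77

Combined standard total = 184300; weights = 0.1590, 0.1291, 0.1574, 0.2377, 0.1763, 0.1405.
District 7: 0.1590×8.8 + 0.1291×15.6 + 0.1574×30.4 + 0.2377×62.3 + 0.1763×116.6 + 0.1405×179.2 = 68.7479 per 100000.
District 2: 0.1590×9.6 + 0.1291×13.3 + 0.1574×33.1 + 0.2377×80.6 + 0.1763×97.0 + 0.1405×183.6 = 70.5141 per 100000.
Difference = 68.7479 − 70.5141 = -1.7661.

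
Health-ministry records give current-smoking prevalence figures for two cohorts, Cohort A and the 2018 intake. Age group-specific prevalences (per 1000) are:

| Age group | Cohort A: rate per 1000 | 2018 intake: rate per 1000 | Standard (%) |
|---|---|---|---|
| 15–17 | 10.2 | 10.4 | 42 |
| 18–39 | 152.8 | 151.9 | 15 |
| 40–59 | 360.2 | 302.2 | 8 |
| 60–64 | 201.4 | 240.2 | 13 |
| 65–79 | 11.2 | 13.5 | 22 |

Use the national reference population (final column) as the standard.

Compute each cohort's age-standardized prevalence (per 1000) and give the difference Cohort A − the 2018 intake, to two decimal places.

Standard weights: 0.42, 0.15, 0.08, 0.13, 0.22.
Cohort A: 0.4200×10.2 + 0.1500×152.8 + 0.0800×360.2 + 0.1300×201.4 + 0.2200×11.2 = 84.6660 per 1000.
The 2018 intake: 0.4200×10.4 + 0.1500×151.9 + 0.0800×302.2 + 0.1300×240.2 + 0.2200×13.5 = 85.5250 per 1000.
Difference = 84.6660 − 85.5250 = -0.8590.

-0.86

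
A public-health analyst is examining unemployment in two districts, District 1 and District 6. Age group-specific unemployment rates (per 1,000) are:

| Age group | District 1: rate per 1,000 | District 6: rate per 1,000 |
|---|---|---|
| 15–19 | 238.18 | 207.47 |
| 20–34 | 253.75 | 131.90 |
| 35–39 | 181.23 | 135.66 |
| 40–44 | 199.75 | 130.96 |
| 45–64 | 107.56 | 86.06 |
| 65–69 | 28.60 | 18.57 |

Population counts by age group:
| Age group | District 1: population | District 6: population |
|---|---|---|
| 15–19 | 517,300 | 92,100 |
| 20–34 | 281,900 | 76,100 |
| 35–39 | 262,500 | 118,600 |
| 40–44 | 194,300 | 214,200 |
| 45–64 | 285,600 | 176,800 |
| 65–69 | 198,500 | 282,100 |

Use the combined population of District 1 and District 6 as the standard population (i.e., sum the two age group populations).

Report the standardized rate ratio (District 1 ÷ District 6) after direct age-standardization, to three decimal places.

Combined standard total = 2,700,000; weights = 0.2257, 0.1326, 0.1411, 0.1513, 0.1713, 0.1780.
District 1: 0.2257×238.18 + 0.1326×253.75 + 0.1411×181.23 + 0.1513×199.75 + 0.1713×107.56 + 0.1780×28.60 = 166.7166 per 1,000.
District 6: 0.2257×207.47 + 0.1326×131.90 + 0.1411×135.66 + 0.1513×130.96 + 0.1713×86.06 + 0.1780×18.57 = 121.3217 per 1,000.
Ratio = 166.7166 ÷ 121.3217 = 1.37417.

1.374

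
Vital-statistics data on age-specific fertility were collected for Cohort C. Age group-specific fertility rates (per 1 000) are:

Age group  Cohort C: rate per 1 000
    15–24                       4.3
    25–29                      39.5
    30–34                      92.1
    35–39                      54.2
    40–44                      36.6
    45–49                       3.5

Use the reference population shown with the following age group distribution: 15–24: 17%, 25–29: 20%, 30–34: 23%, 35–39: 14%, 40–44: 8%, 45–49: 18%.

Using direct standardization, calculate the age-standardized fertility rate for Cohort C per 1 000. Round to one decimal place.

41.0

Standard weights: 0.17, 0.20, 0.23, 0.14, 0.08, 0.18.
Standardized rate: 0.1700×4.3 + 0.2000×39.5 + 0.2300×92.1 + 0.1400×54.2 + 0.0800×36.6 + 0.1800×3.5 = 40.9600 per 1 000.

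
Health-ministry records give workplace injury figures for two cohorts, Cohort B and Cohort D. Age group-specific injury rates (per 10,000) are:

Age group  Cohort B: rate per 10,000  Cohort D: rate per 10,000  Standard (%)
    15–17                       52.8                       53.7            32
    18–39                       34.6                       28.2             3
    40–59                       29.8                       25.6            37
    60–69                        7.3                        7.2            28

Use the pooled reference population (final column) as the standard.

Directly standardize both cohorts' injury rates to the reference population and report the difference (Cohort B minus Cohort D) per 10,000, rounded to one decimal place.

Standard weights: 0.32, 0.03, 0.37, 0.28.
Cohort B: 0.3200×52.8 + 0.0300×34.6 + 0.3700×29.8 + 0.2800×7.3 = 31.0040 per 10,000.
Cohort D: 0.3200×53.7 + 0.0300×28.2 + 0.3700×25.6 + 0.2800×7.2 = 29.5180 per 10,000.
Difference = 31.0040 − 29.5180 = 1.4860.

1.5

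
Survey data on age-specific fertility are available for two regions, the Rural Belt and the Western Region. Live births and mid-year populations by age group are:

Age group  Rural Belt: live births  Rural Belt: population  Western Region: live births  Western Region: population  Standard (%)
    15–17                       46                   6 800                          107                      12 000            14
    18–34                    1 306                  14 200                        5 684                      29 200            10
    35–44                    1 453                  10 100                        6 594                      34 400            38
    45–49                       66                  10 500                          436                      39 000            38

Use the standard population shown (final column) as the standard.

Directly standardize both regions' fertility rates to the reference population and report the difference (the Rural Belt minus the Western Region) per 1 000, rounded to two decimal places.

Age-specific rates per 1 000 for the Rural Belt: 6.765, 91.972, 143.861, 6.286.
For the Western Region: 8.917, 194.658, 191.686, 11.179.
Standard weights: 0.14, 0.10, 0.38, 0.38.
The Rural Belt: 0.1400×6.765 + 0.1000×91.972 + 0.3800×143.861 + 0.3800×6.286 = 67.2001 per 1 000.
The Western Region: 0.1400×8.917 + 0.1000×194.658 + 0.3800×191.686 + 0.3800×11.179 = 97.8030 per 1 000.
Difference = 67.2001 − 97.8030 = -30.6028.

-30.60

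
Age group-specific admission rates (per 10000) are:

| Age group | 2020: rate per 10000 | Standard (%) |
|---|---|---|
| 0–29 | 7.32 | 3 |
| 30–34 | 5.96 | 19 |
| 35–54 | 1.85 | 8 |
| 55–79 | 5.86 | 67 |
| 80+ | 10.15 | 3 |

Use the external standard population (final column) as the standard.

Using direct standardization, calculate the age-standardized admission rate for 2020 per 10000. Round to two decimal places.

5.73

Standard weights: 0.03, 0.19, 0.08, 0.67, 0.03.
Standardized rate: 0.0300×7.32 + 0.1900×5.96 + 0.0800×1.85 + 0.6700×5.86 + 0.0300×10.15 = 5.7307 per 10000.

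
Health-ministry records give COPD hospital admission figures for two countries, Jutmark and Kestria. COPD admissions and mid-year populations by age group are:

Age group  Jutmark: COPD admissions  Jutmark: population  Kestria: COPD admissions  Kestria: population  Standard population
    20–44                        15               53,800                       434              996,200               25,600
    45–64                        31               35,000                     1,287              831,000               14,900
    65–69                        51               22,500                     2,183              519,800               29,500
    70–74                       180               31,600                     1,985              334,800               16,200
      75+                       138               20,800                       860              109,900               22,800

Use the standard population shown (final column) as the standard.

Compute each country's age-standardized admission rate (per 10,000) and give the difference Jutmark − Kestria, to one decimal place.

-9.3

Age-specific rates per 10,000 for Jutmark: 2.79, 8.86, 22.67, 56.96, 66.35.
For Kestria: 4.36, 15.49, 42.00, 59.29, 78.25.
Standard total = 109,000; weights = 0.2349, 0.1367, 0.2706, 0.1486, 0.2092.
Jutmark: 0.2349×2.79 + 0.1367×8.86 + 0.2706×22.67 + 0.1486×56.96 + 0.2092×66.35 = 30.3440 per 10,000.
Kestria: 0.2349×4.36 + 0.1367×15.49 + 0.2706×42.00 + 0.1486×59.29 + 0.2092×78.25 = 39.6867 per 10,000.
Difference = 30.3440 − 39.6867 = -9.3427.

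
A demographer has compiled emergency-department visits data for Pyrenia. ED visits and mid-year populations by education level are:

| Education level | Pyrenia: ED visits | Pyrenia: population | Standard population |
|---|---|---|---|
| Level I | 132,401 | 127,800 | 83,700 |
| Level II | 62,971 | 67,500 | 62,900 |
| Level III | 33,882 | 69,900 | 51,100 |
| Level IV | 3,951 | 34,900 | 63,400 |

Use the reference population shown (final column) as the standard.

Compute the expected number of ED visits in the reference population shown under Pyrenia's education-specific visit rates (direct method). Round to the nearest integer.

177340

Education-specific rates per 1,000 for Pyrenia: 1036.002, 932.904, 484.721, 113.209.
Expected ED visits = Σ (standard pop × education-specific rate ÷ 1,000)
= 83,700×1036.002/1,000 + 62,900×932.904/1,000 + 51,100×484.721/1,000 + 63,400×113.209/1,000
= 86713.33 + 58679.64 + 24769.24 + 7177.46 = 177339.68.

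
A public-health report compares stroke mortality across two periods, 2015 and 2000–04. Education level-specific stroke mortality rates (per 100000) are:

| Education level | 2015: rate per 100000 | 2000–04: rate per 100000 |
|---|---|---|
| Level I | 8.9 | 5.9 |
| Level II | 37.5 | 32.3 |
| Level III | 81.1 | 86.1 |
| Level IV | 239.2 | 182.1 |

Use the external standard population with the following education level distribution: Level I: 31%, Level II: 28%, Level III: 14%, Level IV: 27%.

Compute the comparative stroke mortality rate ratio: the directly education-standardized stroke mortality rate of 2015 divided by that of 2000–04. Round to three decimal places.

Standard weights: 0.31, 0.28, 0.14, 0.27.
2015: 0.3100×8.9 + 0.2800×37.5 + 0.1400×81.1 + 0.2700×239.2 = 89.1970 per 100000.
2000–04: 0.3100×5.9 + 0.2800×32.3 + 0.1400×86.1 + 0.2700×182.1 = 72.0940 per 100000.
Ratio = 89.1970 ÷ 72.0940 = 1.23723.

1.237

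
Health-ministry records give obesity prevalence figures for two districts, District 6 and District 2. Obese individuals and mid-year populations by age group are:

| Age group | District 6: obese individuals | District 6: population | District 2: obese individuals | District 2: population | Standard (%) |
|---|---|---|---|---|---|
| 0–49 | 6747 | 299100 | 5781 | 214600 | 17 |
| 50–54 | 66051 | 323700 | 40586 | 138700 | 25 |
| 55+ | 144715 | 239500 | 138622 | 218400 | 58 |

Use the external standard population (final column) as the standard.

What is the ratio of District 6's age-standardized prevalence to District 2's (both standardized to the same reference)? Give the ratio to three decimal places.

0.909

Age-specific rates per 1000 for District 6: 22.558, 204.050, 604.238.
For District 2: 26.938, 292.617, 634.716.
Standard weights: 0.17, 0.25, 0.58.
District 6: 0.1700×22.558 + 0.2500×204.050 + 0.5800×604.238 = 405.3054 per 1000.
District 2: 0.1700×26.938 + 0.2500×292.617 + 0.5800×634.716 = 445.8692 per 1000.
Ratio = 405.3054 ÷ 445.8692 = 0.90902.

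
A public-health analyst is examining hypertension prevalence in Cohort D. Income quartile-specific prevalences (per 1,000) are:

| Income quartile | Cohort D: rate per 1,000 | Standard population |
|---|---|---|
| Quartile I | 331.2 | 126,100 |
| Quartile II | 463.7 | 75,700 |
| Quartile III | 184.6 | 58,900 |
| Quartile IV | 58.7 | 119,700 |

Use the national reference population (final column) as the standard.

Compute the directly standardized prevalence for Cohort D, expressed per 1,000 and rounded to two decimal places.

249.12

Standard total = 380,400; weights = 0.3315, 0.1990, 0.1548, 0.3147.
Standardized rate: 0.3315×331.2 + 0.1990×463.7 + 0.1548×184.6 + 0.3147×58.7 = 249.1213 per 1,000.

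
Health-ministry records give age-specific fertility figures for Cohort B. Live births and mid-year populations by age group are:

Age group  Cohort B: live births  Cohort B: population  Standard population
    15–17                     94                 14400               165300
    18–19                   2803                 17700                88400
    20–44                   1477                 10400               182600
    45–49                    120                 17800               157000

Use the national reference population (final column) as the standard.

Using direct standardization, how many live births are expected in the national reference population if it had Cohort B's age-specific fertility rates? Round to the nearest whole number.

Age-specific rates per 1000 for Cohort B: 6.528, 158.362, 142.019, 6.742.
Expected live births = Σ (standard pop × age-specific rate ÷ 1000)
= 165300×6.528/1000 + 88400×158.362/1000 + 182600×142.019/1000 + 157000×6.742/1000
= 1079.04 + 13999.16 + 25932.71 + 1058.43 = 42069.34.

42069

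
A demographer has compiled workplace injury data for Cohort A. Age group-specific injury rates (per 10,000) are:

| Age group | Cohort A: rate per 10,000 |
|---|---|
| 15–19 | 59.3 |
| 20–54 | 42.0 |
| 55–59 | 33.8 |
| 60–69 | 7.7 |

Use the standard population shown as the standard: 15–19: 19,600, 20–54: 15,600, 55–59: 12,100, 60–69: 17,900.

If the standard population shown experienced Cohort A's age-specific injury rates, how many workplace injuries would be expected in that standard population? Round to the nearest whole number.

Expected workplace injuries = Σ (standard pop × age-specific rate ÷ 10,000)
= 19,600×59.3/10,000 + 15,600×42.0/10,000 + 12,100×33.8/10,000 + 17,900×7.7/10,000
= 116.23 + 65.52 + 40.90 + 13.78 = 236.43.

236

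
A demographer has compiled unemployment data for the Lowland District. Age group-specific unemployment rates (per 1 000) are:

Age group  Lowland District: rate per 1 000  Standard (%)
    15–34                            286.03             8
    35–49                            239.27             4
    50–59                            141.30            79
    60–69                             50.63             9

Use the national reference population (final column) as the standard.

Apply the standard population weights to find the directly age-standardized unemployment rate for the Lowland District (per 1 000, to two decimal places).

148.64

Standard weights: 0.08, 0.04, 0.79, 0.09.
Standardized rate: 0.0800×286.03 + 0.0400×239.27 + 0.7900×141.30 + 0.0900×50.63 = 148.6369 per 1 000.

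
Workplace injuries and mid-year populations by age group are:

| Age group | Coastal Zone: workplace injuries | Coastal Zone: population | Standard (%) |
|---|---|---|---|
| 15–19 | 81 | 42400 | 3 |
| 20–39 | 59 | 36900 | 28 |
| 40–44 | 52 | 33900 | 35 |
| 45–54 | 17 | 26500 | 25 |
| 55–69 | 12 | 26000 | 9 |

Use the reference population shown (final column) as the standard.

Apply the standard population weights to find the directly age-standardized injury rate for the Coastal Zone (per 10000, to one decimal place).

Age-specific rates per 10000 for the Coastal Zone: 19.10, 15.99, 15.34, 6.42, 4.62.
Standard weights: 0.03, 0.28, 0.35, 0.25, 0.09.
Standardized rate: 0.0300×19.10 + 0.2800×15.99 + 0.3500×15.34 + 0.2500×6.42 + 0.0900×4.62 = 12.4380 per 10000.

12.4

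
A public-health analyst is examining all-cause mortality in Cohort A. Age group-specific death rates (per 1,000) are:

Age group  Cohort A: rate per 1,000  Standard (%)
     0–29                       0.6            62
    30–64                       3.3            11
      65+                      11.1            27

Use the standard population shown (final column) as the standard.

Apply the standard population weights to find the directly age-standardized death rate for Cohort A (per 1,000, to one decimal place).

Standard weights: 0.62, 0.11, 0.27.
Standardized rate: 0.6200×0.6 + 0.1100×3.3 + 0.2700×11.1 = 3.7320 per 1,000.

3.7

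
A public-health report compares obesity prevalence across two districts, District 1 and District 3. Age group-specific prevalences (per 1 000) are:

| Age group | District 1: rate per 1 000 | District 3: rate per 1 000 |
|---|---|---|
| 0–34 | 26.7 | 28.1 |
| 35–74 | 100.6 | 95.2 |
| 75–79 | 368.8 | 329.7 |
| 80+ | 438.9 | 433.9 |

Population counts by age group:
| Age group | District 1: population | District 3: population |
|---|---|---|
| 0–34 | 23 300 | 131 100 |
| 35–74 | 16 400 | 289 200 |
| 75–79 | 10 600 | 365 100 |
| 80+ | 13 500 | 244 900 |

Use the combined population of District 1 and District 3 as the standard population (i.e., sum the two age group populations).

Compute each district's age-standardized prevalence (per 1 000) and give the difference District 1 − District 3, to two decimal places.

Combined standard total = 1 094 100; weights = 0.1411, 0.2793, 0.3434, 0.2362.
District 1: 0.1411×26.7 + 0.2793×100.6 + 0.3434×368.8 + 0.2362×438.9 = 262.1659 per 1 000.
District 3: 0.1411×28.1 + 0.2793×95.2 + 0.3434×329.7 + 0.2362×433.9 = 246.2479 per 1 000.
Difference = 262.1659 − 246.2479 = 15.9181.

15.92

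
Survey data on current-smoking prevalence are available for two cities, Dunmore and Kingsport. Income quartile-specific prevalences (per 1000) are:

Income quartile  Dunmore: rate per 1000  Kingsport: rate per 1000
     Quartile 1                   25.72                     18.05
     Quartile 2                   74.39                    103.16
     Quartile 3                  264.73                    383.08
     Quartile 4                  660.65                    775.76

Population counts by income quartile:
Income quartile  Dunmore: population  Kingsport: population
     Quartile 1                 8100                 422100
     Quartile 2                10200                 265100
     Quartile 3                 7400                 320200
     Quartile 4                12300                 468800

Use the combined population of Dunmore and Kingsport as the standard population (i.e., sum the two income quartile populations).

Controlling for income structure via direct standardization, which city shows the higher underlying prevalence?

Kingsport

Combined standard total = 1514200; weights = 0.2841, 0.1818, 0.2164, 0.3177.
Dunmore: 0.2841×25.72 + 0.1818×74.39 + 0.2164×264.73 + 0.3177×660.65 = 288.0125 per 1000.
Kingsport: 0.2841×18.05 + 0.1818×103.16 + 0.2164×383.08 + 0.3177×775.76 = 353.2428 per 1000.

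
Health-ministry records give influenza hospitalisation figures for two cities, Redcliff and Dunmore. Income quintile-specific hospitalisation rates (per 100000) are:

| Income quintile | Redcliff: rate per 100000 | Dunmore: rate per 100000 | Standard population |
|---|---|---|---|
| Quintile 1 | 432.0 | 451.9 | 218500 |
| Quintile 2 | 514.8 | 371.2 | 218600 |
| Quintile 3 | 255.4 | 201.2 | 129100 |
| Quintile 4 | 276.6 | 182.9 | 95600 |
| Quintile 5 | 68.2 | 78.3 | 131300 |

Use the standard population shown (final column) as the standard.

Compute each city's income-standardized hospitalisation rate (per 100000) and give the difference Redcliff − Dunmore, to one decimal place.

Standard total = 793100; weights = 0.2755, 0.2756, 0.1628, 0.1205, 0.1656.
Redcliff: 0.2755×432.0 + 0.2756×514.8 + 0.1628×255.4 + 0.1205×276.6 + 0.1656×68.2 = 347.1152 per 100000.
Dunmore: 0.2755×451.9 + 0.2756×371.2 + 0.1628×201.2 + 0.1205×182.9 + 0.1656×78.3 = 294.5725 per 100000.
Difference = 347.1152 − 294.5725 = 52.5427.

52.5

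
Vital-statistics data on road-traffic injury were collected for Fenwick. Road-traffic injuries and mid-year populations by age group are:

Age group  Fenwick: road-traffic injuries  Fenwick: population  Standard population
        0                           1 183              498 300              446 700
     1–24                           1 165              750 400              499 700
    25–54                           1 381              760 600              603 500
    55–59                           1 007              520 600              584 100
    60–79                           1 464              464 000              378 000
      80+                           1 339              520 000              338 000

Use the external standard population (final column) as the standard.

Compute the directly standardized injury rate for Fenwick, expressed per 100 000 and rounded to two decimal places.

214.91

Age-specific rates per 100 000 for Fenwick: 237.41, 155.25, 181.57, 193.43, 315.52, 257.50.
Standard total = 2 850 000; weights = 0.1567, 0.1753, 0.2118, 0.2049, 0.1326, 0.1186.
Standardized rate: 0.1567×237.41 + 0.1753×155.25 + 0.2118×181.57 + 0.2049×193.43 + 0.1326×315.52 + 0.1186×257.50 = 214.9079 per 100 000.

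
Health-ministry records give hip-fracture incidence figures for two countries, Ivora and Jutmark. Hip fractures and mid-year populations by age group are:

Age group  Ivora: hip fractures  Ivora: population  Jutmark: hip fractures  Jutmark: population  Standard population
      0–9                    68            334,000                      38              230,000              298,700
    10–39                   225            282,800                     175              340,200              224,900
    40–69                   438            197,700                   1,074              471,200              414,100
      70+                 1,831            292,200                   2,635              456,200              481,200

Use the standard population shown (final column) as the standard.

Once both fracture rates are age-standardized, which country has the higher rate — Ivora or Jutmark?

Age-specific rates per 100,000 for Ivora: 20.36, 79.56, 221.55, 626.63.
For Jutmark: 16.52, 51.44, 227.93, 577.60.
Standard total = 1,418,900; weights = 0.2105, 0.1585, 0.2918, 0.3391.
Ivora: 0.2105×20.36 + 0.1585×79.56 + 0.2918×221.55 + 0.3391×626.63 = 294.0657 per 100,000.
Jutmark: 0.2105×16.52 + 0.1585×51.44 + 0.2918×227.93 + 0.3391×577.60 = 274.0357 per 100,000.
The crude rates (231.50 vs 261.89) would put Jutmark higher, but that reflects its age composition; once standardized to a common age structure, Ivora has the higher underlying rate.

Ivora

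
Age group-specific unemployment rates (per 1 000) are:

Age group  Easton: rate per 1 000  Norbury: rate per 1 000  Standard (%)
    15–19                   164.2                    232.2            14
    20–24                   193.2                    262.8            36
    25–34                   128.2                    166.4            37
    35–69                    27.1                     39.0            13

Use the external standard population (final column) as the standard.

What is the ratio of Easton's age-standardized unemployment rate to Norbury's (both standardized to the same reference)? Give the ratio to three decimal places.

0.741

Standard weights: 0.14, 0.36, 0.37, 0.13.
Easton: 0.1400×164.2 + 0.3600×193.2 + 0.3700×128.2 + 0.1300×27.1 = 143.4970 per 1 000.
Norbury: 0.1400×232.2 + 0.3600×262.8 + 0.3700×166.4 + 0.1300×39.0 = 193.7540 per 1 000.
Ratio = 143.4970 ÷ 193.7540 = 0.74061.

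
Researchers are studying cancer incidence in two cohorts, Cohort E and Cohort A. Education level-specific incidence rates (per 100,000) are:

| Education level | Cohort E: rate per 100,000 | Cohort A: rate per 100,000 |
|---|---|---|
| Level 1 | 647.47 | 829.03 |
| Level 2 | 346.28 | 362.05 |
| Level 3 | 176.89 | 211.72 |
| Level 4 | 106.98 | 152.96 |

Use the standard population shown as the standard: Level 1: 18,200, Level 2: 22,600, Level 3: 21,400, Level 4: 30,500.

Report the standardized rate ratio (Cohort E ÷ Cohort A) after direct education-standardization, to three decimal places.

0.821

Standard total = 92,700; weights = 0.1963, 0.2438, 0.2309, 0.3290.
Cohort E: 0.1963×647.47 + 0.2438×346.28 + 0.2309×176.89 + 0.3290×106.98 = 287.5752 per 100,000.
Cohort A: 0.1963×829.03 + 0.2438×362.05 + 0.2309×211.72 + 0.3290×152.96 = 350.2348 per 100,000.
Ratio = 287.5752 ÷ 350.2348 = 0.82109.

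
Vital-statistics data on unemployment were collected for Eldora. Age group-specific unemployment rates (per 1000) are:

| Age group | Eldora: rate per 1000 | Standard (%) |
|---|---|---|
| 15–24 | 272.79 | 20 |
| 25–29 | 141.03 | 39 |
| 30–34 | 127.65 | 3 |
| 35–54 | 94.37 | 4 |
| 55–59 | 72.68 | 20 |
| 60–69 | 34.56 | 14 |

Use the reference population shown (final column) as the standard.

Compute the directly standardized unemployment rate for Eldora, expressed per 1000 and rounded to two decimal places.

Standard weights: 0.20, 0.39, 0.03, 0.04, 0.20, 0.14.
Standardized rate: 0.2000×272.79 + 0.3900×141.03 + 0.0300×127.65 + 0.0400×94.37 + 0.2000×72.68 + 0.1400×34.56 = 136.5384 per 1000.

136.54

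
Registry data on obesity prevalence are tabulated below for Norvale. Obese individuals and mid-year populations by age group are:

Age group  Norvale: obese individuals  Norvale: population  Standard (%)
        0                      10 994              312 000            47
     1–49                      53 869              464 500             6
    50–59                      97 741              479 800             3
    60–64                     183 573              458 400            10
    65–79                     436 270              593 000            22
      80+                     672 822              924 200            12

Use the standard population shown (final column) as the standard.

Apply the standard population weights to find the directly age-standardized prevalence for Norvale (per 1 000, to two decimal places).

318.89

Age-specific rates per 1 000 for Norvale: 35.237, 115.972, 203.712, 400.465, 735.700, 728.005.
Standard weights: 0.47, 0.06, 0.03, 0.10, 0.22, 0.12.
Standardized rate: 0.4700×35.237 + 0.0600×115.972 + 0.0300×203.712 + 0.1000×400.465 + 0.2200×735.700 + 0.1200×728.005 = 318.8922 per 1 000.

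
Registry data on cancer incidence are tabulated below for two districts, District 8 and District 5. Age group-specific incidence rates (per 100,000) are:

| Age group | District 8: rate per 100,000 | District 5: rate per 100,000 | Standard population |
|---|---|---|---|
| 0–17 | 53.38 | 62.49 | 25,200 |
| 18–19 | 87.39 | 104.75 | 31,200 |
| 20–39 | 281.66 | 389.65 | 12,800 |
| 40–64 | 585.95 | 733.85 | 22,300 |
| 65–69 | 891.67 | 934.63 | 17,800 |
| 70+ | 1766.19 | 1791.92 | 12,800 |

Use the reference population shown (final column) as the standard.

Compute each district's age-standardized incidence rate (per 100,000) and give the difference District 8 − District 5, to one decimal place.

-53.6

Standard total = 122,100; weights = 0.2064, 0.2555, 0.1048, 0.1826, 0.1458, 0.1048.
District 8: 0.2064×53.38 + 0.2555×87.39 + 0.1048×281.66 + 0.1826×585.95 + 0.1458×891.67 + 0.1048×1766.19 = 485.0339 per 100,000.
District 5: 0.2064×62.49 + 0.2555×104.75 + 0.1048×389.65 + 0.1826×733.85 + 0.1458×934.63 + 0.1048×1791.92 = 538.6430 per 100,000.
Difference = 485.0339 − 538.6430 = -53.6092.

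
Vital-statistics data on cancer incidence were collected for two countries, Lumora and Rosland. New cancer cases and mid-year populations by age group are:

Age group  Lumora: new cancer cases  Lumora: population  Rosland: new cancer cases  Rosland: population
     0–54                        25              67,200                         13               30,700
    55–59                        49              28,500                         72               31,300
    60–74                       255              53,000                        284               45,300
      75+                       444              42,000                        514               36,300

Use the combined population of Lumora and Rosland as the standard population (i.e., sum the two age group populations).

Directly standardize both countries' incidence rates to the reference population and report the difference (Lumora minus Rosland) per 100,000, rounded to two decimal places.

-138.82

Age-specific rates per 100,000 for Lumora: 37.20, 171.93, 481.13, 1057.14.
For Rosland: 42.35, 230.03, 626.93, 1415.98.
Combined standard total = 334,300; weights = 0.2929, 0.1789, 0.2940, 0.2342.
Lumora: 0.2929×37.20 + 0.1789×171.93 + 0.2940×481.13 + 0.2342×1057.14 = 430.7301 per 100,000.
Rosland: 0.2929×42.35 + 0.1789×230.03 + 0.2940×626.93 + 0.2342×1415.98 = 569.5482 per 100,000.
Difference = 430.7301 − 569.5482 = -138.8181.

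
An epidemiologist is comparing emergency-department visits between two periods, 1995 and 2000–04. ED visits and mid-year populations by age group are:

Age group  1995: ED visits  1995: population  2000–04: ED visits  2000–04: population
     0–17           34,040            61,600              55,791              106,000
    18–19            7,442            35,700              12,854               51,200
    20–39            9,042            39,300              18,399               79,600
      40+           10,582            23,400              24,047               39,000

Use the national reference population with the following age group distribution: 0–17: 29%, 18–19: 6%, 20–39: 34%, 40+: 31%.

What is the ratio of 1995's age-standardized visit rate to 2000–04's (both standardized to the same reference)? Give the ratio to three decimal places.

0.894

Age-specific rates per 1,000 for 1995: 552.597, 208.459, 230.076, 452.222.
For 2000–04: 526.330, 251.055, 231.143, 616.590.
Standard weights: 0.29, 0.06, 0.34, 0.31.
1995: 0.2900×552.597 + 0.0600×208.459 + 0.3400×230.076 + 0.3100×452.222 = 391.1757 per 1,000.
2000–04: 0.2900×526.330 + 0.0600×251.055 + 0.3400×231.143 + 0.3100×616.590 = 437.4305 per 1,000.
Ratio = 391.1757 ÷ 437.4305 = 0.89426.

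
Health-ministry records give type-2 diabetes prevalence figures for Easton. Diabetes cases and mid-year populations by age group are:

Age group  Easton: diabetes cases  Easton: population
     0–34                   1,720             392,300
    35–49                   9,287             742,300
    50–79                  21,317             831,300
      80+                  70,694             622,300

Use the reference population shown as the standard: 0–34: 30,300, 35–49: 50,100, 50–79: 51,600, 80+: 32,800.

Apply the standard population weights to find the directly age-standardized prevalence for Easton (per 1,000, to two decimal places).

35.25

Age-specific rates per 1,000 for Easton: 4.384, 12.511, 25.643, 113.601.
Standard total = 164,800; weights = 0.1839, 0.3040, 0.3131, 0.1990.
Standardized rate: 0.1839×4.384 + 0.3040×12.511 + 0.3131×25.643 + 0.1990×113.601 = 35.2485 per 1,000.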